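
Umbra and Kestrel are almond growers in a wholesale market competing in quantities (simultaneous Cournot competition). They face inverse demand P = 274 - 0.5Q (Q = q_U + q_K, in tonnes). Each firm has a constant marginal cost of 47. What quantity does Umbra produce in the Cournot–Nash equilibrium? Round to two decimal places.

A representative firm's profit is π_i = q_i(274 - 0.5Q) - 47q_i.
Setting ∂π_i/∂q_i = 0 with rivals' quantities fixed: 227 - q_i - (1/2)q_j = 0.
By symmetry each firm produces the same amount; substituting q_j = q_i yields q_i = 227/(3/2) = 454/3.

151.33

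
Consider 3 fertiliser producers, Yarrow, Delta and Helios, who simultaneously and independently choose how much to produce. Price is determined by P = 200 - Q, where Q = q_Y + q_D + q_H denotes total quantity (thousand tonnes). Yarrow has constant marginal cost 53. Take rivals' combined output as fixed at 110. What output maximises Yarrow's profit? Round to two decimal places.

With rivals' combined output fixed at 110, Yarrow's profit is π_Y = (200 - 110 - q_Y)q_Y - (53q_Y) = (90 - q_Y)q_Y - (53q_Y).
∂π_Y/∂q_Y = 37 - 2q_Y = 0, so q_Y = 37/2.

18.50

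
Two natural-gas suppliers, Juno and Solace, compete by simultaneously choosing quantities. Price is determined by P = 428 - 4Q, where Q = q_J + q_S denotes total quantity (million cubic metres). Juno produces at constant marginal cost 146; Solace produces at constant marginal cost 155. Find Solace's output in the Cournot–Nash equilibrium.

22

Juno's profit: π_J = (428 - 4Q)q_J - (146q_J). Setting ∂π_J/∂q_J = 0: 282 - 8q_J - 4(q_S) = 0.
Solace's first-order condition: 273 - 8q_S - 4(q_J) = 0.
Rearranging gives the reaction functions q_J = (282 - 4q_S)/8 and q_S = (273 - 4q_J)/8.
Substituting one into the other gives q_J = 97/4 and q_S = 22.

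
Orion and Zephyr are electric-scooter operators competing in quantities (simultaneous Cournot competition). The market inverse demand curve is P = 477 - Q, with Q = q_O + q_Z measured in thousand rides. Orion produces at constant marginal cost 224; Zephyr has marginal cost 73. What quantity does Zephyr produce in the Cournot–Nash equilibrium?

185

Orion's profit: π_O = (477 - Q)q_O - (224q_O). Setting ∂π_O/∂q_O = 0: 253 - 2q_O - (q_Z) = 0.
Zephyr's profit: π_Z = (477 - Q)q_Z - (73q_Z). Setting ∂π_Z/∂q_Z = 0: 404 - 2q_Z - (q_O) = 0.
So q_O = (253 - q_Z)/2 and q_Z = (404 - q_O)/2.
Substituting one into the other gives q_O = 34 and q_Z = 185.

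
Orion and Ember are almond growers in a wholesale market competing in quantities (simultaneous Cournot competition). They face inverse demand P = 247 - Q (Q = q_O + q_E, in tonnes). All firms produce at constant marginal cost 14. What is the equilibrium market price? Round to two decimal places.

A representative firm's profit is π_i = q_i(247 - Q) - 14q_i.
First-order condition (treating rivals' output as given): 233 - 2q_i - q_j = 0.
By symmetry each firm produces the same amount; substituting q_j = q_i yields q_i = 233/3.
Total output Q = 466/3, so price P = 247 - 466/3 = 275/3.

91.67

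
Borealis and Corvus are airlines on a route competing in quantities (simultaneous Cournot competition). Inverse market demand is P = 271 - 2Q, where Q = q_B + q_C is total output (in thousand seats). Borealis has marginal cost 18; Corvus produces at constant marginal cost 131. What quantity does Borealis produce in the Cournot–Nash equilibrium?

Borealis's profit: π_B = (271 - 2Q)q_B - (18q_B). Setting ∂π_B/∂q_B = 0: 253 - 4q_B - 2(q_C) = 0.
Corvus's profit: π_C = (271 - 2Q)q_C - (131q_C). Setting ∂π_C/∂q_C = 0: 140 - 4q_C - 2(q_B) = 0.
Rearranging gives the reaction functions q_B = (253 - 2q_C)/4 and q_C = (140 - 2q_B)/4.
Substituting one into the other gives q_B = 61 and q_C = 9/2.

61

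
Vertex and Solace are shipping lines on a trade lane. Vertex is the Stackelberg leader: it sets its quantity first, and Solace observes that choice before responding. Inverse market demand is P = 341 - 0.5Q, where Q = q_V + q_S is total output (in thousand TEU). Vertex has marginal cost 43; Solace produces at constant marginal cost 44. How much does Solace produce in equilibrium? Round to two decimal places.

The follower Solace best-responds to any q_V: π_S = (341 - 0.5Q)q_S - 44q_S.
∂π_S/∂q_S = 297 - (1/2)q_V - q_S = 0 gives the reaction function q_S = (297 - (1/2)q_V).
The leader anticipates this reaction. Substituting into P = 341 - 0.5Q gives P = 385/2 - (1/4)q_V, so π_V = (385/2 - (1/4)q_V)q_V - 43q_V.
The leader's first-order condition 299/2 - (1/2)q_V = 0 yields q_V = 299.
Then q_S = (297 - (1/2)·299) = 295/2.

147.50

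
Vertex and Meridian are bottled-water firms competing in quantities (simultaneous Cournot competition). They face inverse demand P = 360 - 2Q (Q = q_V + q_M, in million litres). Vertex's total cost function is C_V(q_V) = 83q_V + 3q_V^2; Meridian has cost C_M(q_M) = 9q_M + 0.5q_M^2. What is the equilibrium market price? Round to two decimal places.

Vertex's profit: π_V = (360 - 2Q)q_V - (83q_V + 3q_V²). Setting ∂π_V/∂q_V = 0: 277 - 10q_V - 2(q_M) = 0.
Meridian's first-order condition: 351 - 5q_M - 2(q_V) = 0.
Best responses: q_V = (277 - 2q_M)/10, q_M = (351 - 2q_V)/5.
Substituting one into the other gives q_V = 683/46 and q_M = 1478/23.
Total output Q = 79.1087, so price P = 360 - 2·79.1087 = 201.7826.

201.78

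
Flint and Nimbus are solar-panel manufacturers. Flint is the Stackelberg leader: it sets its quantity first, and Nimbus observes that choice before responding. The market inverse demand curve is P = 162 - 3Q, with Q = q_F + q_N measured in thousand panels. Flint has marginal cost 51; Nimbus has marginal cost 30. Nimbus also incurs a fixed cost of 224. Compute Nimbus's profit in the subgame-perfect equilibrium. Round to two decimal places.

406.75

Solve by backward induction. Given q_F, the follower Nimbus maximises π_N = (162 - 3q_F - 3q_N)q_N - 30q_N.
Follower FOC: 132 - 3q_F - 6q_N = 0, so q_N(q_F) = (132 - 3q_F)/6.
The leader anticipates this reaction. Substituting into P = 162 - 3Q gives P = 96 - (3/2)q_F, so π_F = (96 - (3/2)q_F)q_F - 51q_F.
Leader FOC: 45 - 3q_F = 0, so q_F = 15.
Then q_N = (132 - 3·15)/6 = 29/2.
Price P = 162 - 3·(59/2) = 147/2.
Nimbus's profit: (147/2 - 30)·(29/2) - 224 = 1627/4.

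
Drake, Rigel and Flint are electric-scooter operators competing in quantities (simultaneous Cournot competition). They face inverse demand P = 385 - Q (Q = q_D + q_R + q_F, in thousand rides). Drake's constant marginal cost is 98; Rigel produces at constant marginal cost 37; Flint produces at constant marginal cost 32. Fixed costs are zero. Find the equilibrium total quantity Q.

Drake's profit: π_D = (385 - Q)q_D - (98q_D). Setting ∂π_D/∂q_D = 0: 287 - 2q_D - (q_R + q_F) = 0.
Rigel's first-order condition: 348 - 2q_R - (q_D + q_F) = 0.
Flint's first-order condition: 353 - 2q_F - (q_D + q_R) = 0.
Summing all 3 equations gives 988 − 4Q = 0, hence Q = 247.
Back-substituting: q_D = (287 − 247) = 40, q_R = (348 − 247) = 101, q_F = (353 − 247) = 106.
Total output Q = 40 + 101 + 106 = 247.

247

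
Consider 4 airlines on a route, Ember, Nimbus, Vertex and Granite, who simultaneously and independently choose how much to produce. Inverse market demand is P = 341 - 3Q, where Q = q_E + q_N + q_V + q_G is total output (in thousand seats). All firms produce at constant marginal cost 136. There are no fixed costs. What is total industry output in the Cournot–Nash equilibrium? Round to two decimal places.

54.67

Each firm earns π_i = (341 - 3Q)q_i - 136q_i.
First-order condition (treating rivals' output as given): 205 - 6q_i - 3·Σ_{j≠i} q_j = 0.
With identical firms every q_j equals q_i, so Σ_{j≠i} q_j = 3q_i and 205 = 15q_i, giving q_i = 41/3.
Total output Q = 41/3 + 41/3 + 41/3 + 41/3 = 164/3.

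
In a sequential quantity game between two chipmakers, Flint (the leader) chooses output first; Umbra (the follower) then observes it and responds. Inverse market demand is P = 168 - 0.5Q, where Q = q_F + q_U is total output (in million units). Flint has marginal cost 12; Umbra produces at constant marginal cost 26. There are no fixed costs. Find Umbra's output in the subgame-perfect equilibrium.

The follower Umbra best-responds to any q_F: π_U = (168 - 0.5Q)q_U - 26q_U.
∂π_U/∂q_U = 142 - (1/2)q_F - q_U = 0 gives the reaction function q_U = (142 - (1/2)q_F).
Flint substitutes q_U(q_F) into its own profit: π_F = q_F(168 - (1/2)q_F - (142 - (1/2)q_F)/2) - 12q_F = (97 - (1/4)q_F)q_F - 12q_F.
Maximising: ∂π_F/∂q_F = 85 - (1/2)q_F = 0, giving q_F = 170.
Then q_U = (142 - (1/2)·170) = 57.

57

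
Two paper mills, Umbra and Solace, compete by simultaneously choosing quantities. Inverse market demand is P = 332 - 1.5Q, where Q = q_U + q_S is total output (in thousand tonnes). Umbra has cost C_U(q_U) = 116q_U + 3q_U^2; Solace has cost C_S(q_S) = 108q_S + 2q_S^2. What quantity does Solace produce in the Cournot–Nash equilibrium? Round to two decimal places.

27.85

Umbra's profit: π_U = (332 - 1.5Q)q_U - (116q_U + 3q_U²). Setting ∂π_U/∂q_U = 0: 216 - 9q_U - (3/2)(q_S) = 0.
Solace's first-order condition: 224 - 7q_S - (3/2)(q_U) = 0.
Best responses: q_U = (216 - (3/2)q_S)/9, q_S = (224 - (3/2)q_U)/7.
Solving the pair: q_U = 1568/81, q_S = 752/27.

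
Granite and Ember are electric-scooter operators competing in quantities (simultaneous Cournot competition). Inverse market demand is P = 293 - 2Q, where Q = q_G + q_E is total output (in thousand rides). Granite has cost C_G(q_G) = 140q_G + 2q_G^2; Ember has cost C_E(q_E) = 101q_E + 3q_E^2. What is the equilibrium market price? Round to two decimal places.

230.47

Granite's profit: π_G = (293 - 2Q)q_G - (140q_G + 2q_G²). Setting ∂π_G/∂q_G = 0: 153 - 8q_G - 2(q_E) = 0.
Ember's profit: π_E = (293 - 2Q)q_E - (101q_E + 3q_E²). Setting ∂π_E/∂q_E = 0: 192 - 10q_E - 2(q_G) = 0.
So q_G = (153 - 2q_E)/8 and q_E = (192 - 2q_G)/10.
Substituting one into the other gives q_G = 573/38 and q_E = 615/38.
Total output Q = 594/19, so price P = 293 - 2·(594/19) = 230.4737.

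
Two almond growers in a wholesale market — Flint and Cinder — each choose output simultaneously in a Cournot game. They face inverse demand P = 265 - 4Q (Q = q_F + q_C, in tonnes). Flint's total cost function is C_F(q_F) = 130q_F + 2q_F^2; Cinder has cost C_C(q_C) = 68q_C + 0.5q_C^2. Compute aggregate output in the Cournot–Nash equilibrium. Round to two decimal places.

Flint's profit: π_F = (265 - 4Q)q_F - (130q_F + 2q_F²). Setting ∂π_F/∂q_F = 0: 135 - 12q_F - 4(q_C) = 0.
Cinder's first-order condition: 197 - 9q_C - 4(q_F) = 0.
So q_F = (135 - 4q_C)/12 and q_C = (197 - 4q_F)/9.
Solving the pair: q_F = 427/92, q_C = 456/23.
Total output Q = 427/92 + 456/23 = 24.4674.

24.47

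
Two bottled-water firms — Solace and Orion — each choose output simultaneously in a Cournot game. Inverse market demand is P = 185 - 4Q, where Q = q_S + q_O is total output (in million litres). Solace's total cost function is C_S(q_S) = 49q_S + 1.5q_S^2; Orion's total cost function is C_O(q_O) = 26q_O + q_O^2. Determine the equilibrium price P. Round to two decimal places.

Solace's profit: π_S = (185 - 4Q)q_S - (49q_S + (3/2)q_S²). Setting ∂π_S/∂q_S = 0: 136 - 11q_S - 4(q_O) = 0.
Orion's profit: π_O = (185 - 4Q)q_O - (26q_O + q_O²). Setting ∂π_O/∂q_O = 0: 159 - 10q_O - 4(q_S) = 0.
So q_S = (136 - 4q_O)/11 and q_O = (159 - 4q_S)/10.
Solving the pair: q_S = 362/47, q_O = 1205/94.
Total output Q = 1929/94, so price P = 185 - 4·(1929/94) = 102.9149.

102.91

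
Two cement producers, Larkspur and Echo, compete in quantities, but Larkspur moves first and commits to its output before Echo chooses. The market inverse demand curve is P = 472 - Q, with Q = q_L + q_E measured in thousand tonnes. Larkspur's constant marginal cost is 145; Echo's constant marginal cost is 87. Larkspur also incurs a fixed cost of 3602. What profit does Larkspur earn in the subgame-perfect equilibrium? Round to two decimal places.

The follower Echo best-responds to any q_L: π_E = (472 - Q)q_E - 87q_E.
∂π_E/∂q_E = 385 - q_L - 2q_E = 0 gives the reaction function q_E = (385 - q_L)/2.
Larkspur substitutes q_E(q_L) into its own profit: π_L = q_L(472 - q_L - (385 - q_L)/2) - 145q_L = (559/2 - (1/2)q_L)q_L - 145q_L.
Maximising: ∂π_L/∂q_L = 269/2 - q_L = 0, giving q_L = 269/2.
Then q_E = (385 - 269/2)/2 = 501/4.
Price P = 472 - 1039/4 = 849/4.
Larkspur's profit: (849/4 - 145)·(269/2) - 3602 = 5443.1250.

5443.13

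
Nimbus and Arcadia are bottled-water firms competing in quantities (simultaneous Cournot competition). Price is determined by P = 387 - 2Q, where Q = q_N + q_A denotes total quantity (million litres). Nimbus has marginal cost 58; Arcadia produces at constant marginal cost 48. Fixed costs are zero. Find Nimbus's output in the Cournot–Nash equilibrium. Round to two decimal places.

53.17

Nimbus's profit: π_N = (387 - 2Q)q_N - (58q_N). Setting ∂π_N/∂q_N = 0: 329 - 4q_N - 2(q_A) = 0.
Arcadia's profit: π_A = (387 - 2Q)q_A - (48q_A). Setting ∂π_A/∂q_A = 0: 339 - 4q_A - 2(q_N) = 0.
Rearranging gives the reaction functions q_N = (329 - 2q_A)/4 and q_A = (339 - 2q_N)/4.
Substituting one into the other gives q_N = 319/6 and q_A = 349/6.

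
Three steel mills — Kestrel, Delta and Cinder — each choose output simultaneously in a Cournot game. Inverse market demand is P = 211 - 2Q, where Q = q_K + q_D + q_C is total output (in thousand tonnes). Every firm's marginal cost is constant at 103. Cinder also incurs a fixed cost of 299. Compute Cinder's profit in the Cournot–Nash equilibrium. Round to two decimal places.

65.50

A representative firm's profit is π_i = q_i(211 - 2Q) - 103q_i.
Setting ∂π_i/∂q_i = 0 with rivals' quantities fixed: 108 - 4q_i - 2·Σ_{j≠i} q_j = 0.
With identical firms every q_j equals q_i, so Σ_{j≠i} q_j = 2q_i and 108 = 8q_i, giving q_i = 27/2.
Price P = 211 - 2·(81/2) = 130.
Cinder's profit: (130 - 103)·(27/2) - 299 = 131/2.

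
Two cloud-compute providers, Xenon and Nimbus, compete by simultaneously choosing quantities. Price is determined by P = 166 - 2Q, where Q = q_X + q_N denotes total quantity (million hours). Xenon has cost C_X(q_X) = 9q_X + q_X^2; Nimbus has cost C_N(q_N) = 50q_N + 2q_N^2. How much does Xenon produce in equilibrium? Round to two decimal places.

23.27

Xenon's profit: π_X = (166 - 2Q)q_X - (9q_X + q_X²). Setting ∂π_X/∂q_X = 0: 157 - 6q_X - 2(q_N) = 0.
Nimbus's first-order condition: 116 - 8q_N - 2(q_X) = 0.
Best responses: q_X = (157 - 2q_N)/6, q_N = (116 - 2q_X)/8.
Solving the pair: q_X = 256/11, q_N = 191/22.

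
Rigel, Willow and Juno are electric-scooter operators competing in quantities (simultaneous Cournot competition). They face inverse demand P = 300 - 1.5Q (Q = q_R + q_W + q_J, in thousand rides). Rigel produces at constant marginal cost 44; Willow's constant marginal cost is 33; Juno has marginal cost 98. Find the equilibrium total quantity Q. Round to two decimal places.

120.83

Rigel's profit: π_R = (300 - 1.5Q)q_R - (44q_R). Setting ∂π_R/∂q_R = 0: 256 - 3q_R - (3/2)(q_W + q_J) = 0.
Willow's profit: π_W = (300 - 1.5Q)q_W - (33q_W). Setting ∂π_W/∂q_W = 0: 267 - 3q_W - (3/2)(q_R + q_J) = 0.
Juno's first-order condition: 202 - 3q_J - (3/2)(q_R + q_W) = 0.
Adding the 3 first-order conditions: 725 − 6Q = 0, so Q = 725/6.
Back-substituting: q_R = (256 − 725/4)/(3/2) = 299/6, q_W = (267 − 725/4)/(3/2) = 343/6, q_J = (202 − 725/4)/(3/2) = 83/6.
Total output Q = 299/6 + 343/6 + 83/6 = 725/6.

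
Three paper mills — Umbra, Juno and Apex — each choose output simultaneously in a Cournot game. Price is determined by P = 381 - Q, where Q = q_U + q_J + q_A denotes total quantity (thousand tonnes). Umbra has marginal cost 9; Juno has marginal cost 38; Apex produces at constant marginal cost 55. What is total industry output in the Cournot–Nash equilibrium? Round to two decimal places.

Umbra's profit: π_U = (381 - Q)q_U - (9q_U). Setting ∂π_U/∂q_U = 0: 372 - 2q_U - (q_J + q_A) = 0.
Juno's profit: π_J = (381 - Q)q_J - (38q_J). Setting ∂π_J/∂q_J = 0: 343 - 2q_J - (q_U + q_A) = 0.
Apex's first-order condition: 326 - 2q_A - (q_U + q_J) = 0.
Adding the 3 first-order conditions: 1041 − 4Q = 0, so Q = 1041/4.
Back-substituting: q_U = (372 − 1041/4) = 447/4, q_J = (343 − 1041/4) = 331/4, q_A = (326 − 1041/4) = 263/4.
Total output Q = 447/4 + 331/4 + 263/4 = 1041/4.

260.25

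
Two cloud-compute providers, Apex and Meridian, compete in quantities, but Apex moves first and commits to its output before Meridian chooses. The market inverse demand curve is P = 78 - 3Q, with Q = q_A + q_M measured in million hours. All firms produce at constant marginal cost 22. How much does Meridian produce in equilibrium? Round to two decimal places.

Solve by backward induction. Given q_A, the follower Meridian maximises π_M = (78 - 3q_A - 3q_M)q_M - 22q_M.
∂π_M/∂q_M = 56 - 3q_A - 6q_M = 0 gives the reaction function q_M = (56 - 3q_A)/6.
The leader anticipates this reaction. Substituting into P = 78 - 3Q gives P = 50 - (3/2)q_A, so π_A = (50 - (3/2)q_A)q_A - 22q_A.
Leader FOC: 28 - 3q_A = 0, so q_A = 28/3.
Then q_M = (56 - 3·(28/3))/6 = 14/3.

4.67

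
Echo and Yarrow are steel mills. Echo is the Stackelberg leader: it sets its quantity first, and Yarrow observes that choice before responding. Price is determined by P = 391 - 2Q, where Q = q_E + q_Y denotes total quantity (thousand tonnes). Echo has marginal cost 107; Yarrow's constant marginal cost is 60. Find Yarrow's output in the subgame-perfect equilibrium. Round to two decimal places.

53.13

Solve by backward induction. Given q_E, the follower Yarrow maximises π_Y = (391 - 2q_E - 2q_Y)q_Y - 60q_Y.
Follower FOC: 331 - 2q_E - 4q_Y = 0, so q_Y(q_E) = (331 - 2q_E)/4.
Echo substitutes q_Y(q_E) into its own profit: π_E = q_E(391 - 2q_E - (331 - 2q_E)/2) - 107q_E = (451/2 - q_E)q_E - 107q_E.
Maximising: ∂π_E/∂q_E = 237/2 - 2q_E = 0, giving q_E = 237/4.
Then q_Y = (331 - 2·(237/4))/4 = 425/8.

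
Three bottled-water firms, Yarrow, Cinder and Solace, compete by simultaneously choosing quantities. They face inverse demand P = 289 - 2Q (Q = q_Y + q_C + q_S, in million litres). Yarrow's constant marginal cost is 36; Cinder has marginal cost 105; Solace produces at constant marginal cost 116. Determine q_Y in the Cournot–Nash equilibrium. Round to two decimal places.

50.25

Yarrow's profit: π_Y = (289 - 2Q)q_Y - (36q_Y). Setting ∂π_Y/∂q_Y = 0: 253 - 4q_Y - 2(q_C + q_S) = 0.
Cinder's first-order condition: 184 - 4q_C - 2(q_Y + q_S) = 0.
Solace's first-order condition: 173 - 4q_S - 2(q_Y + q_C) = 0.
Adding the 3 conditions: 610 − 4Q − 4Q = 0, i.e. Q = 305/4.
Back-substituting: q_Y = (253 − 305/2)/2 = 201/4, q_C = (184 − 305/2)/2 = 63/4, q_S = (173 − 305/2)/2 = 41/4.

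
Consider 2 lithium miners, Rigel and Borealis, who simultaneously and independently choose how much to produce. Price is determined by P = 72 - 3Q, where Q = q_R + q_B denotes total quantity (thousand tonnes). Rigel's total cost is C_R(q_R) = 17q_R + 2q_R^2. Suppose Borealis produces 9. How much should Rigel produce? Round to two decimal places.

With the rival's output fixed at 9, Rigel's profit is π_R = (72 - 3·9 - 3q_R)q_R - (17q_R + 2q_R²) = (45 - 3q_R)q_R - (17q_R + 2q_R²).
∂π_R/∂q_R = 28 - 10q_R = 0, so q_R = 14/5.

2.80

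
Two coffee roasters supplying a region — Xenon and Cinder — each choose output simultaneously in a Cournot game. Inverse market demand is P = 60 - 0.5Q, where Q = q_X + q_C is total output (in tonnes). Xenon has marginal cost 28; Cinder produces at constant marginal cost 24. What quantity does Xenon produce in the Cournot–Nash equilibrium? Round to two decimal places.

18.67

Xenon's profit: π_X = (60 - 0.5Q)q_X - (28q_X). Setting ∂π_X/∂q_X = 0: 32 - q_X - (1/2)(q_C) = 0.
Cinder's profit: π_C = (60 - 0.5Q)q_C - (24q_C). Setting ∂π_C/∂q_C = 0: 36 - q_C - (1/2)(q_X) = 0.
Rearranging gives the reaction functions q_X = (32 - (1/2)q_C) and q_C = (36 - (1/2)q_X).
Substituting one into the other gives q_X = 56/3 and q_C = 80/3.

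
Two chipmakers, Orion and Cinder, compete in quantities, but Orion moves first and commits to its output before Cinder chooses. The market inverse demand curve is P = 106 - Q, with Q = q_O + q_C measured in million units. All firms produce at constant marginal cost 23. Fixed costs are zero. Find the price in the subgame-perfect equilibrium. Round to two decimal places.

Solve by backward induction. Given q_O, the follower Cinder maximises π_C = (106 - q_O - q_C)q_C - 23q_C.
Setting the follower's marginal profit to zero, 83 - q_O - 2q_C = 0, i.e. q_C = (83 - q_O)/2.
Orion substitutes q_C(q_O) into its own profit: π_O = q_O(106 - q_O - (83 - q_O)/2) - 23q_O = (129/2 - (1/2)q_O)q_O - 23q_O.
The leader's first-order condition 83/2 - q_O = 0 yields q_O = 83/2.
Then q_C = (83 - 83/2)/2 = 83/4.
Total output Q = 249/4, so price P = 106 - 249/4 = 175/4.

43.75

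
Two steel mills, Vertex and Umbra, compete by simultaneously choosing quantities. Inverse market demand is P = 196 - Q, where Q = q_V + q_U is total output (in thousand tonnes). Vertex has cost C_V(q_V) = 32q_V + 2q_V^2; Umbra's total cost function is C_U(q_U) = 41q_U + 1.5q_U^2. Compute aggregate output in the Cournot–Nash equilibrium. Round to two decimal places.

Vertex's profit: π_V = (196 - Q)q_V - (32q_V + 2q_V²). Setting ∂π_V/∂q_V = 0: 164 - 6q_V - (q_U) = 0.
Umbra's first-order condition: 155 - 5q_U - (q_V) = 0.
Rearranging gives the reaction functions q_V = (164 - q_U)/6 and q_U = (155 - q_V)/5.
Substituting one into the other gives q_V = 665/29 and q_U = 766/29.
Total output Q = 665/29 + 766/29 = 1431/29.

49.34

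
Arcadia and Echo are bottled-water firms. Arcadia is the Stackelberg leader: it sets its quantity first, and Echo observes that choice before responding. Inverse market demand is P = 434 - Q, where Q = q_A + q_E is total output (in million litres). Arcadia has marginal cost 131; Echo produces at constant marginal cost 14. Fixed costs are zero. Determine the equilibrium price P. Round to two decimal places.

Solve by backward induction. Given q_A, the follower Echo maximises π_E = (434 - q_A - q_E)q_E - 14q_E.
Follower FOC: 420 - q_A - 2q_E = 0, so q_E(q_A) = (420 - q_A)/2.
The leader anticipates this reaction. Substituting into P = 434 - Q gives P = 224 - (1/2)q_A, so π_A = (224 - (1/2)q_A)q_A - 131q_A.
The leader's first-order condition 93 - q_A = 0 yields q_A = 93.
Then q_E = (420 - 93)/2 = 327/2.
Total output Q = 513/2, so price P = 434 - 513/2 = 355/2.

177.50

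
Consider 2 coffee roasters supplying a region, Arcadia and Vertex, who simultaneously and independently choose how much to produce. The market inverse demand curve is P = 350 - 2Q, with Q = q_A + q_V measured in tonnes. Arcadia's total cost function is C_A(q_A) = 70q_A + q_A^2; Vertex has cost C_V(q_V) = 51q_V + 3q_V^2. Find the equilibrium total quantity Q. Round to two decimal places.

Arcadia's profit: π_A = (350 - 2Q)q_A - (70q_A + q_A²). Setting ∂π_A/∂q_A = 0: 280 - 6q_A - 2(q_V) = 0.
Vertex's first-order condition: 299 - 10q_V - 2(q_A) = 0.
So q_A = (280 - 2q_V)/6 and q_V = (299 - 2q_A)/10.
Solving the pair: q_A = 1101/28, q_V = 617/28.
Total output Q = 1101/28 + 617/28 = 859/14.

61.36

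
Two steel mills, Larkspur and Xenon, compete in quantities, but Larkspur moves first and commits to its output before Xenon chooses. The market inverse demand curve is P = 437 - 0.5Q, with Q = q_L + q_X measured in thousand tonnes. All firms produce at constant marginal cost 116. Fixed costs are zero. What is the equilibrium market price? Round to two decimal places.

196.25

Solve by backward induction. Given q_L, the follower Xenon maximises π_X = (437 - (1/2)q_L - (1/2)q_X)q_X - 116q_X.
Follower FOC: 321 - (1/2)q_L - q_X = 0, so q_X(q_L) = (321 - (1/2)q_L).
The leader anticipates this reaction. Substituting into P = 437 - 0.5Q gives P = 553/2 - (1/4)q_L, so π_L = (553/2 - (1/4)q_L)q_L - 116q_L.
Maximising: ∂π_L/∂q_L = 321/2 - (1/2)q_L = 0, giving q_L = 321.
Then q_X = (321 - (1/2)·321) = 321/2.
Total output Q = 963/2, so price P = 437 - (1/2)·(963/2) = 785/4.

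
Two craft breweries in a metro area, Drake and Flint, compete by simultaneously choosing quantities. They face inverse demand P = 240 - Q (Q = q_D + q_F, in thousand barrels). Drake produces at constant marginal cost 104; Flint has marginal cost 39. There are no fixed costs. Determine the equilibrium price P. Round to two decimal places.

Drake's profit: π_D = (240 - Q)q_D - (104q_D). Setting ∂π_D/∂q_D = 0: 136 - 2q_D - (q_F) = 0.
Flint's first-order condition: 201 - 2q_F - (q_D) = 0.
Rearranging gives the reaction functions q_D = (136 - q_F)/2 and q_F = (201 - q_D)/2.
Substituting one into the other gives q_D = 71/3 and q_F = 266/3.
Total output Q = 337/3, so price P = 240 - 337/3 = 383/3.

127.67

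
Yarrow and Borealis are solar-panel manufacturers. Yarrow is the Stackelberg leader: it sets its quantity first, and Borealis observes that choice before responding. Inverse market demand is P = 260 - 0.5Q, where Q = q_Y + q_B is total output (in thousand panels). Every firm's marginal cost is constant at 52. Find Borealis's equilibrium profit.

The follower Borealis best-responds to any q_Y: π_B = (260 - 0.5Q)q_B - 52q_B.
Follower FOC: 208 - (1/2)q_Y - q_B = 0, so q_B(q_Y) = (208 - (1/2)q_Y).
Yarrow substitutes q_B(q_Y) into its own profit: π_Y = q_Y(260 - (1/2)q_Y - (208 - (1/2)q_Y)/2) - 52q_Y = (156 - (1/4)q_Y)q_Y - 52q_Y.
Leader FOC: 104 - (1/2)q_Y = 0, so q_Y = 208.
Then q_B = (208 - (1/2)·208) = 104.
Price P = 260 - (1/2)·312 = 104.
Borealis's profit: (104 - 52)·104 = 5408.

5408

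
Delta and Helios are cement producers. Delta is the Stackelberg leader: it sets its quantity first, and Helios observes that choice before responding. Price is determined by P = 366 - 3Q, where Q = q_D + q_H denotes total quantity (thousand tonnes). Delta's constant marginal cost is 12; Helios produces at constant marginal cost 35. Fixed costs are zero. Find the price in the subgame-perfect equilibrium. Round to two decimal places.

106.25

Solve by backward induction. Given q_D, the follower Helios maximises π_H = (366 - 3q_D - 3q_H)q_H - 35q_H.
Follower FOC: 331 - 3q_D - 6q_H = 0, so q_H(q_D) = (331 - 3q_D)/6.
Delta substitutes q_H(q_D) into its own profit: π_D = q_D(366 - 3q_D - (331 - 3q_D)/2) - 12q_D = (401/2 - (3/2)q_D)q_D - 12q_D.
Leader FOC: 377/2 - 3q_D = 0, so q_D = 377/6.
Then q_H = (331 - 3·(377/6))/6 = 95/4.
Total output Q = 1039/12, so price P = 366 - 3·(1039/12) = 425/4.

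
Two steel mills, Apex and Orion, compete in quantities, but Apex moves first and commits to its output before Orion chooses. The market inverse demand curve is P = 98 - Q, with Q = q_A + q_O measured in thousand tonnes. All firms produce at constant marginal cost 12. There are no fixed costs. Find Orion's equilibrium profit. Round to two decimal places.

The follower Orion best-responds to any q_A: π_O = (98 - Q)q_O - 12q_O.
Setting the follower's marginal profit to zero, 86 - q_A - 2q_O = 0, i.e. q_O = (86 - q_A)/2.
The leader anticipates this reaction. Substituting into P = 98 - Q gives P = 55 - (1/2)q_A, so π_A = (55 - (1/2)q_A)q_A - 12q_A.
The leader's first-order condition 43 - q_A = 0 yields q_A = 43.
Then q_O = (86 - 43)/2 = 43/2.
Price P = 98 - 129/2 = 67/2.
Orion's profit: (67/2 - 12)·(43/2) = 1849/4.

462.25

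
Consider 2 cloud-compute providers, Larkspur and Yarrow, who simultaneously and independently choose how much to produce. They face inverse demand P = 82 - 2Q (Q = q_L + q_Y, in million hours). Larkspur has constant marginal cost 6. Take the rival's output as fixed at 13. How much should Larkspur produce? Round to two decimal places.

12.50

With the rival's output fixed at 13, Larkspur's profit is π_L = (82 - 2·13 - 2q_L)q_L - (6q_L) = (56 - 2q_L)q_L - (6q_L).
∂π_L/∂q_L = 50 - 4q_L = 0, so q_L = 25/2.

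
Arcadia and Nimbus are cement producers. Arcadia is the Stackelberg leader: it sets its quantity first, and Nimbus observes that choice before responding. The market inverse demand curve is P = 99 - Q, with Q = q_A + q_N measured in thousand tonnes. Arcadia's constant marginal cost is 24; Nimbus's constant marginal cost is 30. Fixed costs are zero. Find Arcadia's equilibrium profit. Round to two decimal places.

820.13

The follower Nimbus best-responds to any q_A: π_N = (99 - Q)q_N - 30q_N.
Follower FOC: 69 - q_A - 2q_N = 0, so q_N(q_A) = (69 - q_A)/2.
Arcadia substitutes q_N(q_A) into its own profit: π_A = q_A(99 - q_A - (69 - q_A)/2) - 24q_A = (129/2 - (1/2)q_A)q_A - 24q_A.
Maximising: ∂π_A/∂q_A = 81/2 - q_A = 0, giving q_A = 81/2.
Then q_N = (69 - 81/2)/2 = 57/4.
Price P = 99 - 219/4 = 177/4.
Arcadia's profit: (177/4 - 24)·(81/2) = 820.1250.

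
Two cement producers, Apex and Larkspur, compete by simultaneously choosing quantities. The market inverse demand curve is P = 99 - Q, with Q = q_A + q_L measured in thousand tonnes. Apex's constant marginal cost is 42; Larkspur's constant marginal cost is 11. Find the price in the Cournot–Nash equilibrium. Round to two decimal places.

50.67

Apex's profit: π_A = (99 - Q)q_A - (42q_A). Setting ∂π_A/∂q_A = 0: 57 - 2q_A - (q_L) = 0.
Larkspur's first-order condition: 88 - 2q_L - (q_A) = 0.
Best responses: q_A = (57 - q_L)/2, q_L = (88 - q_A)/2.
Solving the pair: q_A = 26/3, q_L = 119/3.
Total output Q = 145/3, so price P = 99 - 145/3 = 152/3.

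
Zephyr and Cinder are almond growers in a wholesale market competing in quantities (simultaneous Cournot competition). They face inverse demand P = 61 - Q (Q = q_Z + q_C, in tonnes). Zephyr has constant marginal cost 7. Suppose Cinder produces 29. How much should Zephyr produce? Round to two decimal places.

With the rival's output fixed at 29, Zephyr's profit is π_Z = (61 - 29 - q_Z)q_Z - (7q_Z) = (32 - q_Z)q_Z - (7q_Z).
∂π_Z/∂q_Z = 25 - 2q_Z = 0, so q_Z = 25/2.

12.50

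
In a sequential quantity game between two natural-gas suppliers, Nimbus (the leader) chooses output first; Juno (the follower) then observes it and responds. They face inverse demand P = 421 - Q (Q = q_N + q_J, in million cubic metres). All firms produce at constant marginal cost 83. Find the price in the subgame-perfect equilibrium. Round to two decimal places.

Solve by backward induction. Given q_N, the follower Juno maximises π_J = (421 - q_N - q_J)q_J - 83q_J.
Follower FOC: 338 - q_N - 2q_J = 0, so q_J(q_N) = (338 - q_N)/2.
The leader anticipates this reaction. Substituting into P = 421 - Q gives P = 252 - (1/2)q_N, so π_N = (252 - (1/2)q_N)q_N - 83q_N.
Maximising: ∂π_N/∂q_N = 169 - q_N = 0, giving q_N = 169.
Then q_J = (338 - 169)/2 = 169/2.
Total output Q = 507/2, so price P = 421 - 507/2 = 335/2.

167.50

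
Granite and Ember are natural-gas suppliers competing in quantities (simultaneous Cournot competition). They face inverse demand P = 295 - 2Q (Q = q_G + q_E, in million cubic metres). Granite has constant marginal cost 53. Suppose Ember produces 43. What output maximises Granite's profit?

With the rival's output fixed at 43, Granite's profit is π_G = (295 - 2·43 - 2q_G)q_G - (53q_G) = (209 - 2q_G)q_G - (53q_G).
∂π_G/∂q_G = 156 - 4q_G = 0, so q_G = 39.

39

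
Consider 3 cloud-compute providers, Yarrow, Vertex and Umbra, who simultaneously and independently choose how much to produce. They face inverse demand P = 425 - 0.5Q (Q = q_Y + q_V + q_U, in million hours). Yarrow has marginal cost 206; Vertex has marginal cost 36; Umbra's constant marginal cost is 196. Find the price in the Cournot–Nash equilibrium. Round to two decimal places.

215.75

Yarrow's profit: π_Y = (425 - 0.5Q)q_Y - (206q_Y). Setting ∂π_Y/∂q_Y = 0: 219 - q_Y - (1/2)(q_V + q_U) = 0.
Vertex's profit: π_V = (425 - 0.5Q)q_V - (36q_V). Setting ∂π_V/∂q_V = 0: 389 - q_V - (1/2)(q_Y + q_U) = 0.
Umbra's profit: π_U = (425 - 0.5Q)q_U - (196q_U). Setting ∂π_U/∂q_U = 0: 229 - q_U - (1/2)(q_Y + q_V) = 0.
Summing all 3 equations gives 837 − 2Q = 0, hence Q = 837/2.
Back-substituting: q_Y = (219 − 837/4)/(1/2) = 39/2, q_V = (389 − 837/4)/(1/2) = 719/2, q_U = (229 − 837/4)/(1/2) = 79/2.
Total output Q = 837/2, so price P = 425 - (1/2)·(837/2) = 863/4.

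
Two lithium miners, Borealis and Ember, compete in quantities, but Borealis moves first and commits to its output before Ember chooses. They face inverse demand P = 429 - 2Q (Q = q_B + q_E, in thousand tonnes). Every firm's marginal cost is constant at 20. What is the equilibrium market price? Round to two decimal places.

122.25

The follower Ember best-responds to any q_B: π_E = (429 - 2Q)q_E - 20q_E.
Setting the follower's marginal profit to zero, 409 - 2q_B - 4q_E = 0, i.e. q_E = (409 - 2q_B)/4.
Borealis substitutes q_E(q_B) into its own profit: π_B = q_B(429 - 2q_B - (409 - 2q_B)/2) - 20q_B = (449/2 - q_B)q_B - 20q_B.
The leader's first-order condition 409/2 - 2q_B = 0 yields q_B = 409/4.
Then q_E = (409 - 2·(409/4))/4 = 409/8.
Total output Q = 1227/8, so price P = 429 - 2·(1227/8) = 489/4.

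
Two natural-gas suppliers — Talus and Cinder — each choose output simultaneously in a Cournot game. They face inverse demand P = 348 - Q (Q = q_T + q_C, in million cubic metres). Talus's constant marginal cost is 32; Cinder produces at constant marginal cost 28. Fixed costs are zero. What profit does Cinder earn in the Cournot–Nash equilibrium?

Talus's profit: π_T = (348 - Q)q_T - (32q_T). Setting ∂π_T/∂q_T = 0: 316 - 2q_T - (q_C) = 0.
Cinder's profit: π_C = (348 - Q)q_C - (28q_C). Setting ∂π_C/∂q_C = 0: 320 - 2q_C - (q_T) = 0.
So q_T = (316 - q_C)/2 and q_C = (320 - q_T)/2.
Substituting one into the other gives q_T = 104 and q_C = 108.
Price P = 348 - 212 = 136.
Cinder's profit: (136 - 28)·108 = 11664.

11664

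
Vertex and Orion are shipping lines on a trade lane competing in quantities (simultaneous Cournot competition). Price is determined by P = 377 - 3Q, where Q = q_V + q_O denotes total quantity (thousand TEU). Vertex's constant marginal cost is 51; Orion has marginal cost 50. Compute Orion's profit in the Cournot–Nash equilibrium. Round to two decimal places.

Vertex's profit: π_V = (377 - 3Q)q_V - (51q_V). Setting ∂π_V/∂q_V = 0: 326 - 6q_V - 3(q_O) = 0.
Orion's first-order condition: 327 - 6q_O - 3(q_V) = 0.
So q_V = (326 - 3q_O)/6 and q_O = (327 - 3q_V)/6.
Solving the pair: q_V = 325/9, q_O = 328/9.
Price P = 377 - 3·(653/9) = 478/3.
Orion's profit: (478/3 - 50)·(328/9) = 3984.5926.

3984.59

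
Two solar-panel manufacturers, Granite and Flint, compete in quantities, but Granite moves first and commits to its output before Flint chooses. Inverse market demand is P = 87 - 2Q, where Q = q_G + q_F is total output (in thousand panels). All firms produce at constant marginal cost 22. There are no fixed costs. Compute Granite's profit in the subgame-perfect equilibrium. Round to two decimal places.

Solve by backward induction. Given q_G, the follower Flint maximises π_F = (87 - 2q_G - 2q_F)q_F - 22q_F.
Follower FOC: 65 - 2q_G - 4q_F = 0, so q_F(q_G) = (65 - 2q_G)/4.
The leader anticipates this reaction. Substituting into P = 87 - 2Q gives P = 109/2 - q_G, so π_G = (109/2 - q_G)q_G - 22q_G.
Leader FOC: 65/2 - 2q_G = 0, so q_G = 65/4.
Then q_F = (65 - 2·(65/4))/4 = 65/8.
Price P = 87 - 2·(195/8) = 153/4.
Granite's profit: (153/4 - 22)·(65/4) = 264.0625.

264.06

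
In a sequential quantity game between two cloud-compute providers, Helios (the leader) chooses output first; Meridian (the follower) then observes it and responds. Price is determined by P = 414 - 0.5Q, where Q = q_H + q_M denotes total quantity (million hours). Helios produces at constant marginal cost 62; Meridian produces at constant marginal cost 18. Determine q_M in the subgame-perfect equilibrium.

242

The follower Meridian best-responds to any q_H: π_M = (414 - 0.5Q)q_M - 18q_M.
∂π_M/∂q_M = 396 - (1/2)q_H - q_M = 0 gives the reaction function q_M = (396 - (1/2)q_H).
The leader anticipates this reaction. Substituting into P = 414 - 0.5Q gives P = 216 - (1/4)q_H, so π_H = (216 - (1/4)q_H)q_H - 62q_H.
The leader's first-order condition 154 - (1/2)q_H = 0 yields q_H = 308.
Then q_M = (396 - (1/2)·308) = 242.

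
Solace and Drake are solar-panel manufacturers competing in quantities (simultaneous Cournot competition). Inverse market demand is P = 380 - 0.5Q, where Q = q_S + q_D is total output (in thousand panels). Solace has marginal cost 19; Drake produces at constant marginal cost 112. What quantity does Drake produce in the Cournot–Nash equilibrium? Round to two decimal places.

Solace's profit: π_S = (380 - 0.5Q)q_S - (19q_S). Setting ∂π_S/∂q_S = 0: 361 - q_S - (1/2)(q_D) = 0.
Drake's profit: π_D = (380 - 0.5Q)q_D - (112q_D). Setting ∂π_D/∂q_D = 0: 268 - q_D - (1/2)(q_S) = 0.
Rearranging gives the reaction functions q_S = (361 - (1/2)q_D) and q_D = (268 - (1/2)q_S).
Substituting one into the other gives q_S = 908/3 and q_D = 350/3.

116.67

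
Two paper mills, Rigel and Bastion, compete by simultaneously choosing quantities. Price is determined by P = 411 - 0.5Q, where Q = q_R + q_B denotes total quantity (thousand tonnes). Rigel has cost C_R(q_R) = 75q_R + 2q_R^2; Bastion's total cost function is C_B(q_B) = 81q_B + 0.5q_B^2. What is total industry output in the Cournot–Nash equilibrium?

Rigel's profit: π_R = (411 - 0.5Q)q_R - (75q_R + 2q_R²). Setting ∂π_R/∂q_R = 0: 336 - 5q_R - (1/2)(q_B) = 0.
Bastion's first-order condition: 330 - 2q_B - (1/2)(q_R) = 0.
Rearranging gives the reaction functions q_R = (336 - (1/2)q_B)/5 and q_B = (330 - (1/2)q_R)/2.
Solving the pair: q_R = 52, q_B = 152.
Total output Q = 52 + 152 = 204.

204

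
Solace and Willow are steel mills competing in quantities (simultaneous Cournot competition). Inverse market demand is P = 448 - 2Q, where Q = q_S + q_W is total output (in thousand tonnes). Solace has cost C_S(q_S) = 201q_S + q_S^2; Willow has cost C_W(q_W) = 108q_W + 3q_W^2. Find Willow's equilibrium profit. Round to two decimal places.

Solace's profit: π_S = (448 - 2Q)q_S - (201q_S + q_S²). Setting ∂π_S/∂q_S = 0: 247 - 6q_S - 2(q_W) = 0.
Willow's first-order condition: 340 - 10q_W - 2(q_S) = 0.
Rearranging gives the reaction functions q_S = (247 - 2q_W)/6 and q_W = (340 - 2q_S)/10.
Substituting one into the other gives q_S = 895/28 and q_W = 773/28.
Price P = 448 - 2·(417/7) = 328.8571.
Willow's profit: 328.8571·(773/28) - 108·(773/28) - 3(773/28)² = 3810.7717.

3810.77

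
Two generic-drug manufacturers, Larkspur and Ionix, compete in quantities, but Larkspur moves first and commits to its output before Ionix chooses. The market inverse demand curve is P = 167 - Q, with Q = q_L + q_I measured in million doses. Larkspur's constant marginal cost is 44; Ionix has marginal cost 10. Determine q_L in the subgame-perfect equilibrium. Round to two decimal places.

Solve by backward induction. Given q_L, the follower Ionix maximises π_I = (167 - q_L - q_I)q_I - 10q_I.
Follower FOC: 157 - q_L - 2q_I = 0, so q_I(q_L) = (157 - q_L)/2.
Larkspur substitutes q_I(q_L) into its own profit: π_L = q_L(167 - q_L - (157 - q_L)/2) - 44q_L = (177/2 - (1/2)q_L)q_L - 44q_L.
Leader FOC: 89/2 - q_L = 0, so q_L = 89/2.
Then q_I = (157 - 89/2)/2 = 225/4.

44.50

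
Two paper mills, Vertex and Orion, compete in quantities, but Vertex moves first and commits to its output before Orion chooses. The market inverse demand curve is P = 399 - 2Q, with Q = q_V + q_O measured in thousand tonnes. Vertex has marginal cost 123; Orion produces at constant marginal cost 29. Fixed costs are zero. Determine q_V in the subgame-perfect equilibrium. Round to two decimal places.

The follower Orion best-responds to any q_V: π_O = (399 - 2Q)q_O - 29q_O.
∂π_O/∂q_O = 370 - 2q_V - 4q_O = 0 gives the reaction function q_O = (370 - 2q_V)/4.
The leader anticipates this reaction. Substituting into P = 399 - 2Q gives P = 214 - q_V, so π_V = (214 - q_V)q_V - 123q_V.
Maximising: ∂π_V/∂q_V = 91 - 2q_V = 0, giving q_V = 91/2.
Then q_O = (370 - 2·(91/2))/4 = 279/4.

45.50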